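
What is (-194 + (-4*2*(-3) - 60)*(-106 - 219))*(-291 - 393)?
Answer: -7870104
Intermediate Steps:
(-194 + (-4*2*(-3) - 60)*(-106 - 219))*(-291 - 393) = (-194 + (-8*(-3) - 60)*(-325))*(-684) = (-194 + (24 - 60)*(-325))*(-684) = (-194 - 36*(-325))*(-684) = (-194 + 11700)*(-684) = 11506*(-684) = -7870104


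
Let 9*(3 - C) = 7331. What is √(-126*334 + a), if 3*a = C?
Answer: 2*I*√857679/9 ≈ 205.8*I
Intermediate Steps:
C = -7304/9 (C = 3 - ⅑*7331 = 3 - 7331/9 = -7304/9 ≈ -811.56)
a = -7304/27 (a = (⅓)*(-7304/9) = -7304/27 ≈ -270.52)
√(-126*334 + a) = √(-126*334 - 7304/27) = √(-42084 - 7304/27) = √(-1143572/27) = 2*I*√857679/9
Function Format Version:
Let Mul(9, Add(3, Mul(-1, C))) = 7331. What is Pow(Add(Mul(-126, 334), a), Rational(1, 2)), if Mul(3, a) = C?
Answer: Mul(Rational(2, 9), I, Pow(857679, Rational(1, 2))) ≈ Mul(205.80, I)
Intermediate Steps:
C = Rational(-7304, 9) (C = Add(3, Mul(Rational(-1, 9), 7331)) = Add(3, Rational(-7331, 9)) = Rational(-7304, 9) ≈ -811.56)
a = Rational(-7304, 27) (a = Mul(Rational(1, 3), Rational(-7304, 9)) = Rational(-7304, 27) ≈ -270.52)
Pow(Add(Mul(-126, 334), a), Rational(1, 2)) = Pow(Add(Mul(-126, 334), Rational(-7304, 27)), Rational(1, 2)) = Pow(Add(-42084, Rational(-7304, 27)), Rational(1, 2)) = Pow(Rational(-1143572, 27), Rational(1, 2)) = Mul(Rational(2, 9), I, Pow(857679, Rational(1, 2)))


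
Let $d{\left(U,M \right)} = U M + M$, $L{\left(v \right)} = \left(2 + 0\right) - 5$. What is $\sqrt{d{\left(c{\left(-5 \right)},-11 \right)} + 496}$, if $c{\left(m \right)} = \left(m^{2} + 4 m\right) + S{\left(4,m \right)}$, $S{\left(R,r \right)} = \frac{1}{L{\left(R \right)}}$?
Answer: $\frac{\sqrt{3903}}{3} \approx 20.825$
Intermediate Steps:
$L{\left(v \right)} = -3$ ($L{\left(v \right)} = 2 - 5 = -3$)
$S{\left(R,r \right)} = - \frac{1}{3}$ ($S{\left(R,r \right)} = \frac{1}{-3} = - \frac{1}{3}$)
$c{\left(m \right)} = - \frac{1}{3} + m^{2} + 4 m$ ($c{\left(m \right)} = \left(m^{2} + 4 m\right) - \frac{1}{3} = - \frac{1}{3} + m^{2} + 4 m$)
$d{\left(U,M \right)} = M + M U$ ($d{\left(U,M \right)} = M U + M = M + M U$)
$\sqrt{d{\left(c{\left(-5 \right)},-11 \right)} + 496} = \sqrt{- 11 \left(1 + \left(- \frac{1}{3} + \left(-5\right)^{2} + 4 \left(-5\right)\right)\right) + 496} = \sqrt{- 11 \left(1 - - \frac{14}{3}\right) + 496} = \sqrt{- 11 \left(1 + \frac{14}{3}\right) + 496} = \sqrt{\left(-11\right) \frac{17}{3} + 496} = \sqrt{- \frac{187}{3} + 496} = \sqrt{\frac{1301}{3}} = \frac{\sqrt{3903}}{3}$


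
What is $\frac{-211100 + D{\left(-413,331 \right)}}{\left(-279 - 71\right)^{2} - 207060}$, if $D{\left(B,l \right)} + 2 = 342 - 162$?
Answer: $\frac{105461}{42280} \approx 2.4943$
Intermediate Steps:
$D{\left(B,l \right)} = 178$ ($D{\left(B,l \right)} = -2 + \left(342 - 162\right) = -2 + 180 = 178$)
$\frac{-211100 + D{\left(-413,331 \right)}}{\left(-279 - 71\right)^{2} - 207060} = \frac{-211100 + 178}{\left(-279 - 71\right)^{2} - 207060} = - \frac{210922}{\left(-350\right)^{2} - 207060} = - \frac{210922}{122500 - 207060} = - \frac{210922}{-84560} = \left(-210922\right) \left(- \frac{1}{84560}\right) = \frac{105461}{42280}$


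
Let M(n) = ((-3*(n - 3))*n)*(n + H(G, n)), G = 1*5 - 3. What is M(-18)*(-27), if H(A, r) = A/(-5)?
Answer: -2816856/5 ≈ -5.6337e+5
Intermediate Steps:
G = 2 (G = 5 - 3 = 2)
H(A, r) = -A/5 (H(A, r) = A*(-⅕) = -A/5)
M(n) = n*(9 - 3*n)*(-⅖ + n) (M(n) = ((-3*(n - 3))*n)*(n - ⅕*2) = ((-3*(-3 + n))*n)*(n - ⅖) = ((9 - 3*n)*n)*(-⅖ + n) = (n*(9 - 3*n))*(-⅖ + n) = n*(9 - 3*n)*(-⅖ + n))
M(-18)*(-27) = ((⅗)*(-18)*(-6 - 5*(-18)² + 17*(-18)))*(-27) = ((⅗)*(-18)*(-6 - 5*324 - 306))*(-27) = ((⅗)*(-18)*(-6 - 1620 - 306))*(-27) = ((⅗)*(-18)*(-1932))*(-27) = (104328/5)*(-27) = -2816856/5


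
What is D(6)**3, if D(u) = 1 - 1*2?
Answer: -1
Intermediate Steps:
D(u) = -1 (D(u) = 1 - 2 = -1)
D(6)**3 = (-1)**3 = -1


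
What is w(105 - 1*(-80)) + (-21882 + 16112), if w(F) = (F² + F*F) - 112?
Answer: 62568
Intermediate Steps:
w(F) = -112 + 2*F² (w(F) = (F² + F²) - 112 = 2*F² - 112 = -112 + 2*F²)
w(105 - 1*(-80)) + (-21882 + 16112) = (-112 + 2*(105 - 1*(-80))²) + (-21882 + 16112) = (-112 + 2*(105 + 80)²) - 5770 = (-112 + 2*185²) - 5770 = (-112 + 2*34225) - 5770 = (-112 + 68450) - 5770 = 68338 - 5770 = 62568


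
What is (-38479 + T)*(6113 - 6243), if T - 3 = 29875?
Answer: 1118130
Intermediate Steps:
T = 29878 (T = 3 + 29875 = 29878)
(-38479 + T)*(6113 - 6243) = (-38479 + 29878)*(6113 - 6243) = -8601*(-130) = 1118130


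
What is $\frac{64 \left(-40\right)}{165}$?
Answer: $- \frac{512}{33} \approx -15.515$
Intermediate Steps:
$\frac{64 \left(-40\right)}{165} = \left(-2560\right) \frac{1}{165} = - \frac{512}{33}$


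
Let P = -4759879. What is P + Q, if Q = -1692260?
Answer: -6452139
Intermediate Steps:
P + Q = -4759879 - 1692260 = -6452139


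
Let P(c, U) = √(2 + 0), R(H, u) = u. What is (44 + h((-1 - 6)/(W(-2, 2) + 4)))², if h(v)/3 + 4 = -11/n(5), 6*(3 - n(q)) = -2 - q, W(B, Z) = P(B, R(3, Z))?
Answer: 362404/625 ≈ 579.85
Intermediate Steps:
P(c, U) = √2
W(B, Z) = √2
n(q) = 10/3 + q/6 (n(q) = 3 - (-2 - q)/6 = 3 + (⅓ + q/6) = 10/3 + q/6)
h(v) = -498/25 (h(v) = -12 + 3*(-11/(10/3 + (⅙)*5)) = -12 + 3*(-11/(10/3 + ⅚)) = -12 + 3*(-11/25/6) = -12 + 3*(-11*6/25) = -12 + 3*(-66/25) = -12 - 198/25 = -498/25)
(44 + h((-1 - 6)/(W(-2, 2) + 4)))² = (44 - 498/25)² = (602/25)² = 362404/625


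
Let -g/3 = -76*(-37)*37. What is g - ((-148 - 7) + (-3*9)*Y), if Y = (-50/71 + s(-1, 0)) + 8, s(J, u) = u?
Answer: -22136381/71 ≈ -3.1178e+5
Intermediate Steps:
g = -312132 (g = -3*(-76*(-37))*37 = -8436*37 = -3*104044 = -312132)
Y = 518/71 (Y = (-50/71 + 0) + 8 = -50/71 + 8 = 518/71 ≈ 7.2958)
g - ((-148 - 7) + (-3*9)*Y) = -312132 - ((-148 - 7) - 3*9*(518/71)) = -312132 - (-155 - 27*518/71) = -312132 - (-155 - 13986/71) = -312132 - 1*(-24991/71) = -312132 + 24991/71 = -22136381/71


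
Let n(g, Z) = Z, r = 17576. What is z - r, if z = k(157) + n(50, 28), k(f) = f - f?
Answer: -17548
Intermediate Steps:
k(f) = 0
z = 28 (z = 0 + 28 = 28)
z - r = 28 - 1*17576 = 28 - 17576 = -17548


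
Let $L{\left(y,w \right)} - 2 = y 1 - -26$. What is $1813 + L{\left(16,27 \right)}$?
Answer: $1857$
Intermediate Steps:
$L{\left(y,w \right)} = 28 + y$ ($L{\left(y,w \right)} = 2 + \left(y 1 - -26\right) = 2 + \left(y + 26\right) = 2 + \left(26 + y\right) = 28 + y$)
$1813 + L{\left(16,27 \right)} = 1813 + \left(28 + 16\right) = 1813 + 44 = 1857$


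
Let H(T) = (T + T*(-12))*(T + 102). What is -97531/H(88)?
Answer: 97531/183920 ≈ 0.53029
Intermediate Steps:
H(T) = -11*T*(102 + T) (H(T) = (T - 12*T)*(102 + T) = (-11*T)*(102 + T) = -11*T*(102 + T))
-97531/H(88) = -97531*(-1/(968*(102 + 88))) = -97531/((-11*88*190)) = -97531/(-183920) = -97531*(-1/183920) = 97531/183920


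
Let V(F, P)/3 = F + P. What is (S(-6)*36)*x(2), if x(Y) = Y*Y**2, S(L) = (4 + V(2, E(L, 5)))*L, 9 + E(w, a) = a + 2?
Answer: -6912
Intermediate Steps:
E(w, a) = -7 + a (E(w, a) = -9 + (a + 2) = -9 + (2 + a) = -7 + a)
V(F, P) = 3*F + 3*P (V(F, P) = 3*(F + P) = 3*F + 3*P)
S(L) = 4*L (S(L) = (4 + (3*2 + 3*(-7 + 5)))*L = (4 + (6 + 3*(-2)))*L = (4 + (6 - 6))*L = (4 + 0)*L = 4*L)
x(Y) = Y**3
(S(-6)*36)*x(2) = ((4*(-6))*36)*2**3 = -24*36*8 = -864*8 = -6912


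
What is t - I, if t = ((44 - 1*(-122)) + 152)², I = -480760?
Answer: 581884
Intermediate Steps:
t = 101124 (t = ((44 + 122) + 152)² = (166 + 152)² = 318² = 101124)
t - I = 101124 - 1*(-480760) = 101124 + 480760 = 581884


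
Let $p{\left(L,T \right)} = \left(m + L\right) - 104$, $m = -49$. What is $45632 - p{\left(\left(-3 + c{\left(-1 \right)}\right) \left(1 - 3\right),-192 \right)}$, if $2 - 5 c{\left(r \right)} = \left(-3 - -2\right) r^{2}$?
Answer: $\frac{228901}{5} \approx 45780.0$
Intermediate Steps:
$c{\left(r \right)} = \frac{2}{5} + \frac{r^{2}}{5}$ ($c{\left(r \right)} = \frac{2}{5} - \frac{\left(-3 - -2\right) r^{2}}{5} = \frac{2}{5} - \frac{\left(-3 + 2\right) r^{2}}{5} = \frac{2}{5} - \frac{\left(-1\right) r^{2}}{5} = \frac{2}{5} + \frac{r^{2}}{5}$)
$p{\left(L,T \right)} = -153 + L$ ($p{\left(L,T \right)} = \left(-49 + L\right) - 104 = -153 + L$)
$45632 - p{\left(\left(-3 + c{\left(-1 \right)}\right) \left(1 - 3\right),-192 \right)} = 45632 - \left(-153 + \left(-3 + \left(\frac{2}{5} + \frac{\left(-1\right)^{2}}{5}\right)\right) \left(1 - 3\right)\right) = 45632 - \left(-153 + \left(-3 + \left(\frac{2}{5} + \frac{1}{5} \cdot 1\right)\right) \left(-2\right)\right) = 45632 - \left(-153 + \left(-3 + \left(\frac{2}{5} + \frac{1}{5}\right)\right) \left(-2\right)\right) = 45632 - \left(-153 + \left(-3 + \frac{3}{5}\right) \left(-2\right)\right) = 45632 - \left(-153 - - \frac{24}{5}\right) = 45632 - \left(-153 + \frac{24}{5}\right) = 45632 - - \frac{741}{5} = 45632 + \frac{741}{5} = \frac{228901}{5}$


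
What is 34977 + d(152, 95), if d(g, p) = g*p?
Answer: 49417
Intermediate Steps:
34977 + d(152, 95) = 34977 + 152*95 = 34977 + 14440 = 49417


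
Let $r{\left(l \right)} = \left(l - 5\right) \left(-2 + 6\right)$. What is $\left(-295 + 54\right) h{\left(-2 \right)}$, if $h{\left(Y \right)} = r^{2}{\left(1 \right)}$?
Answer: $-61696$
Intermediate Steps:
$r{\left(l \right)} = -20 + 4 l$ ($r{\left(l \right)} = \left(-5 + l\right) 4 = -20 + 4 l$)
$h{\left(Y \right)} = 256$ ($h{\left(Y \right)} = \left(-20 + 4 \cdot 1\right)^{2} = \left(-20 + 4\right)^{2} = \left(-16\right)^{2} = 256$)
$\left(-295 + 54\right) h{\left(-2 \right)} = \left(-295 + 54\right) 256 = \left(-241\right) 256 = -61696$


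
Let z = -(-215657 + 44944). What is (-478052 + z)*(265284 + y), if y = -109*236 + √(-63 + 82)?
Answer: -73626130840 - 307339*√19 ≈ -7.3627e+10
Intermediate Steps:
z = 170713 (z = -1*(-170713) = 170713)
y = -25724 + √19 ≈ -25720.
(-478052 + z)*(265284 + y) = (-478052 + 170713)*(265284 + (-25724 + √19)) = -307339*(239560 + √19) = -73626130840 - 307339*√19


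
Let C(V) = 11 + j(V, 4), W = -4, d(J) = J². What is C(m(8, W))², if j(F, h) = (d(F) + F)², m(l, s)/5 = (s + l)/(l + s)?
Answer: 829921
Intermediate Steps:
m(l, s) = 5 (m(l, s) = 5*((s + l)/(l + s)) = 5*((l + s)/(l + s)) = 5*1 = 5)
j(F, h) = (F + F²)² (j(F, h) = (F² + F)² = (F + F²)²)
C(V) = 11 + V²*(1 + V)²
C(m(8, W))² = (11 + 5²*(1 + 5)²)² = (11 + 25*6²)² = (11 + 25*36)² = (11 + 900)² = 911² = 829921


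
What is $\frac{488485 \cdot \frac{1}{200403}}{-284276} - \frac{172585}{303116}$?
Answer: $- \frac{1229034331790455}{2158555843827306} \approx -0.56938$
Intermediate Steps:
$\frac{488485 \cdot \frac{1}{200403}}{-284276} - \frac{172585}{303116} = 488485 \cdot \frac{1}{200403} \left(- \frac{1}{284276}\right) - \frac{172585}{303116} = \frac{488485}{200403} \left(- \frac{1}{284276}\right) - \frac{172585}{303116} = - \frac{488485}{56969763228} - \frac{172585}{303116} = - \frac{1229034331790455}{2158555843827306}$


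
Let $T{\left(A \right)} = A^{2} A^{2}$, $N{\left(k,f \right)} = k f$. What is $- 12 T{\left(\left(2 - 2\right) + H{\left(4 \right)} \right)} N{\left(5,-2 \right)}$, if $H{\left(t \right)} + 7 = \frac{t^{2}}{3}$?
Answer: $\frac{25000}{27} \approx 925.93$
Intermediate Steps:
$N{\left(k,f \right)} = f k$
$H{\left(t \right)} = -7 + \frac{t^{2}}{3}$
$T{\left(A \right)} = A^{4}$
$- 12 T{\left(\left(2 - 2\right) + H{\left(4 \right)} \right)} N{\left(5,-2 \right)} = - 12 \left(\left(2 - 2\right) - \left(7 - \frac{4^{2}}{3}\right)\right)^{4} \left(\left(-2\right) 5\right) = - 12 \left(0 + \left(-7 + \frac{1}{3} \cdot 16\right)\right)^{4} \left(-10\right) = - 12 \left(0 + \left(-7 + \frac{16}{3}\right)\right)^{4} \left(-10\right) = - 12 \left(0 - \frac{5}{3}\right)^{4} \left(-10\right) = - 12 \left(- \frac{5}{3}\right)^{4} \left(-10\right) = \left(-12\right) \frac{625}{81} \left(-10\right) = \left(- \frac{2500}{27}\right) \left(-10\right) = \frac{25000}{27}$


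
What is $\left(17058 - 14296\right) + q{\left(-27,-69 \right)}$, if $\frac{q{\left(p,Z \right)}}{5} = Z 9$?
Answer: $-343$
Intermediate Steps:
$q{\left(p,Z \right)} = 45 Z$ ($q{\left(p,Z \right)} = 5 Z 9 = 5 \cdot 9 Z = 45 Z$)
$\left(17058 - 14296\right) + q{\left(-27,-69 \right)} = \left(17058 - 14296\right) + 45 \left(-69\right) = 2762 - 3105 = -343$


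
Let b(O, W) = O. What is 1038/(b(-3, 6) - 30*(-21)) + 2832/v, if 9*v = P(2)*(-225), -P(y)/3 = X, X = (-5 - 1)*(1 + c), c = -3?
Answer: 75274/15675 ≈ 4.8022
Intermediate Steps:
X = 12 (X = (-5 - 1)*(1 - 3) = -6*(-2) = 12)
P(y) = -36 (P(y) = -3*12 = -36)
v = 900 (v = (-36*(-225))/9 = (⅑)*8100 = 900)
1038/(b(-3, 6) - 30*(-21)) + 2832/v = 1038/(-3 - 30*(-21)) + 2832/900 = 1038/(-3 + 630) + 2832*(1/900) = 1038/627 + 236/75 = 1038*(1/627) + 236/75 = 346/209 + 236/75 = 75274/15675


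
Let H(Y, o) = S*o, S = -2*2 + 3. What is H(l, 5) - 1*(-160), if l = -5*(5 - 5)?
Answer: 155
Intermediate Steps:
S = -1 (S = -4 + 3 = -1)
l = 0 (l = -5*0 = 0)
H(Y, o) = -o
H(l, 5) - 1*(-160) = -1*5 - 1*(-160) = -5 + 160 = 155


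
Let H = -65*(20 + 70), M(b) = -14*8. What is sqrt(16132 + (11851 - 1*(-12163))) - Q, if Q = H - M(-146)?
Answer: 5738 + sqrt(40146) ≈ 5938.4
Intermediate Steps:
M(b) = -112
H = -5850 (H = -65*90 = -5850)
Q = -5738 (Q = -5850 - 1*(-112) = -5850 + 112 = -5738)
sqrt(16132 + (11851 - 1*(-12163))) - Q = sqrt(16132 + (11851 - 1*(-12163))) - 1*(-5738) = sqrt(16132 + (11851 + 12163)) + 5738 = sqrt(16132 + 24014) + 5738 = sqrt(40146) + 5738 = 5738 + sqrt(40146)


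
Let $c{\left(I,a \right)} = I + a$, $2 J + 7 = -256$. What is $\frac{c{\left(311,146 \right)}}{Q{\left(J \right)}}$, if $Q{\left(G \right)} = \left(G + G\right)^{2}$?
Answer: $\frac{457}{69169} \approx 0.006607$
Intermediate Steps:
$J = - \frac{263}{2}$ ($J = - \frac{7}{2} + \frac{1}{2} \left(-256\right) = - \frac{7}{2} - 128 = - \frac{263}{2} \approx -131.5$)
$Q{\left(G \right)} = 4 G^{2}$ ($Q{\left(G \right)} = \left(2 G\right)^{2} = 4 G^{2}$)
$\frac{c{\left(311,146 \right)}}{Q{\left(J \right)}} = \frac{311 + 146}{4 \left(- \frac{263}{2}\right)^{2}} = \frac{457}{4 \cdot \frac{69169}{4}} = \frac{457}{69169}$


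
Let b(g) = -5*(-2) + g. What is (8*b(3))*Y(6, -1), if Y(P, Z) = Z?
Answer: -104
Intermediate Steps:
b(g) = 10 + g
(8*b(3))*Y(6, -1) = (8*(10 + 3))*(-1) = (8*13)*(-1) = 104*(-1) = -104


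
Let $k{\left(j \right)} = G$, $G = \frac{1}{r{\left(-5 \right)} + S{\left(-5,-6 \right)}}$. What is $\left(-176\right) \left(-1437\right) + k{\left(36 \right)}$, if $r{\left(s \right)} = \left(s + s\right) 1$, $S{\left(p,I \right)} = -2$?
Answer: $\frac{3034943}{12} \approx 2.5291 \cdot 10^{5}$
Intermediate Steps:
$r{\left(s \right)} = 2 s$ ($r{\left(s \right)} = 2 s 1 = 2 s$)
$G = - \frac{1}{12}$ ($G = \frac{1}{2 \left(-5\right) - 2} = \frac{1}{-10 - 2} = \frac{1}{-12} = - \frac{1}{12} \approx -0.083333$)
$k{\left(j \right)} = - \frac{1}{12}$
$\left(-176\right) \left(-1437\right) + k{\left(36 \right)} = \left(-176\right) \left(-1437\right) - \frac{1}{12} = 252912 - \frac{1}{12} = \frac{3034943}{12}$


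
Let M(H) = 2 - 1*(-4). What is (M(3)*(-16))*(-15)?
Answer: 1440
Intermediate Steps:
M(H) = 6 (M(H) = 2 + 4 = 6)
(M(3)*(-16))*(-15) = (6*(-16))*(-15) = -96*(-15) = 1440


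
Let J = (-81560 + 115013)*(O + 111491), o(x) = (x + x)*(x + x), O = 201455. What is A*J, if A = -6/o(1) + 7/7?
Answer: -5234491269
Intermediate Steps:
o(x) = 4*x**2 (o(x) = (2*x)*(2*x) = 4*x**2)
A = -1/2 (A = -6/(4*1**2) + 7/7 = -6/(4*1) + 7*(1/7) = -6/4 + 1 = -6*1/4 + 1 = -3/2 + 1 = -1/2 ≈ -0.50000)
J = 10468982538 (J = (-81560 + 115013)*(201455 + 111491) = 33453*312946 = 10468982538)
A*J = -1/2*10468982538 = -5234491269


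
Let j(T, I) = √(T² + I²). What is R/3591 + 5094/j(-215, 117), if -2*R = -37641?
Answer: 12547/2394 + 2547*√59914/29957 ≈ 26.052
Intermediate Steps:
R = 37641/2 (R = -½*(-37641) = 37641/2 ≈ 18821.)
j(T, I) = √(I² + T²)
R/3591 + 5094/j(-215, 117) = (37641/2)/3591 + 5094/(√(117² + (-215)²)) = (37641/2)*(1/3591) + 5094/(√(13689 + 46225)) = 12547/2394 + 5094/(√59914) = 12547/2394 + 5094*(√59914/59914) = 12547/2394 + 2547*√59914/29957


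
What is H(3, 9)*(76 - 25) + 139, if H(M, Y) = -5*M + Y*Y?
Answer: 3505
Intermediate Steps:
H(M, Y) = Y**2 - 5*M (H(M, Y) = -5*M + Y**2 = Y**2 - 5*M)
H(3, 9)*(76 - 25) + 139 = (9**2 - 5*3)*(76 - 25) + 139 = (81 - 15)*51 + 139 = 66*51 + 139 = 3366 + 139 = 3505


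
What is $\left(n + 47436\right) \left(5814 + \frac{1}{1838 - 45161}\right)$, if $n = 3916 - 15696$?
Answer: $\frac{8981030463176}{43323} \approx 2.073 \cdot 10^{8}$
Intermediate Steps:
$n = -11780$
$\left(n + 47436\right) \left(5814 + \frac{1}{1838 - 45161}\right) = \left(-11780 + 47436\right) \left(5814 + \frac{1}{1838 - 45161}\right) = 35656 \left(5814 + \frac{1}{-43323}\right) = 35656 \left(5814 - \frac{1}{43323}\right) = 35656 \cdot \frac{251879921}{43323} = \frac{8981030463176}{43323}$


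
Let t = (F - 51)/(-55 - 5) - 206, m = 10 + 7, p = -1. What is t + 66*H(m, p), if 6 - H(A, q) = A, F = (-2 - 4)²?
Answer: -3727/4 ≈ -931.75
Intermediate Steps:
F = 36 (F = (-6)² = 36)
m = 17
H(A, q) = 6 - A
t = -823/4 (t = (36 - 51)/(-55 - 5) - 206 = -15/(-60) - 206 = -15*(-1/60) - 206 = ¼ - 206 = -823/4 ≈ -205.75)
t + 66*H(m, p) = -823/4 + 66*(6 - 1*17) = -823/4 + 66*(6 - 17) = -823/4 + 66*(-11) = -823/4 - 726 = -3727/4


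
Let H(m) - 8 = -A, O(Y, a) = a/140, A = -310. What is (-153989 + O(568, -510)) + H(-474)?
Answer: -2151445/14 ≈ -1.5367e+5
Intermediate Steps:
O(Y, a) = a/140 (O(Y, a) = a*(1/140) = a/140)
H(m) = 318 (H(m) = 8 - 1*(-310) = 8 + 310 = 318)
(-153989 + O(568, -510)) + H(-474) = (-153989 + (1/140)*(-510)) + 318 = (-153989 - 51/14) + 318 = -2155897/14 + 318 = -2151445/14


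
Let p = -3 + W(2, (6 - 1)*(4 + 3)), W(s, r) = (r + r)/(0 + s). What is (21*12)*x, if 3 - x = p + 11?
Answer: -10080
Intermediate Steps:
W(s, r) = 2*r/s (W(s, r) = (2*r)/s = 2*r/s)
p = 32 (p = -3 + 2*((6 - 1)*(4 + 3))/2 = -3 + 2*(5*7)*(½) = -3 + 2*35*(½) = -3 + 35 = 32)
x = -40 (x = 3 - (32 + 11) = 3 - 1*43 = 3 - 43 = -40)
(21*12)*x = (21*12)*(-40) = 252*(-40) = -10080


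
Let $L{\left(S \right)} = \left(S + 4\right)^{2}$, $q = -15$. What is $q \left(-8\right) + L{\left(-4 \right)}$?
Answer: $120$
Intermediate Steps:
$L{\left(S \right)} = \left(4 + S\right)^{2}$
$q \left(-8\right) + L{\left(-4 \right)} = \left(-15\right) \left(-8\right) + \left(4 - 4\right)^{2} = 120 + 0^{2} = 120 + 0 = 120$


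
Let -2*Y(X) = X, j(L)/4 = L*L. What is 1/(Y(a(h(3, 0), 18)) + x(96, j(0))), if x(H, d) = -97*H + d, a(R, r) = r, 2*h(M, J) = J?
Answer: -1/9321 ≈ -0.00010728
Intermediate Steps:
h(M, J) = J/2
j(L) = 4*L² (j(L) = 4*(L*L) = 4*L²)
Y(X) = -X/2
x(H, d) = d - 97*H
1/(Y(a(h(3, 0), 18)) + x(96, j(0))) = 1/(-½*18 + (4*0² - 97*96)) = 1/(-9 + (4*0 - 9312)) = 1/(-9 + (0 - 9312)) = 1/(-9 - 9312) = 1/(-9321) = -1/9321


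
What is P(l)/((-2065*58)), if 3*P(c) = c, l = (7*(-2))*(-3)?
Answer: -1/8555 ≈ -0.00011689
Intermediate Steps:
l = 42 (l = -14*(-3) = 42)
P(c) = c/3
P(l)/((-2065*58)) = ((1/3)*42)/((-2065*58)) = 14/(-119770) = 14*(-1/119770) = -1/8555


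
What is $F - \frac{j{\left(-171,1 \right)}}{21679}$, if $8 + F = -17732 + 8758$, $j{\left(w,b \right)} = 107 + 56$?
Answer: $- \frac{1194607}{133} \approx -8982.0$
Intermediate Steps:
$j{\left(w,b \right)} = 163$
$F = -8982$ ($F = -8 + \left(-17732 + 8758\right) = -8 - 8974 = -8982$)
$F - \frac{j{\left(-171,1 \right)}}{21679} = -8982 - \frac{163}{21679} = -8982 - 163 \cdot \frac{1}{21679} = -8982 - \frac{1}{133} = - \frac{1194607}{133}$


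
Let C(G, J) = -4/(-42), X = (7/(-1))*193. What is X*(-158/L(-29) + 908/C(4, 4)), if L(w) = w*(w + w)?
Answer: -10832338265/841 ≈ -1.2880e+7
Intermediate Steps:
L(w) = 2*w² (L(w) = w*(2*w) = 2*w²)
X = -1351 (X = (7*(-1))*193 = -7*193 = -1351)
C(G, J) = 2/21 (C(G, J) = -4*(-1/42) = 2/21)
X*(-158/L(-29) + 908/C(4, 4)) = -1351*(-158/(2*(-29)²) + 908/(2/21)) = -1351*(-158/(2*841) + 908*(21/2)) = -1351*(-158/1682 + 9534) = -1351*(-158*1/1682 + 9534) = -1351*(-79/841 + 9534) = -1351*8018015/841 = -10832338265/841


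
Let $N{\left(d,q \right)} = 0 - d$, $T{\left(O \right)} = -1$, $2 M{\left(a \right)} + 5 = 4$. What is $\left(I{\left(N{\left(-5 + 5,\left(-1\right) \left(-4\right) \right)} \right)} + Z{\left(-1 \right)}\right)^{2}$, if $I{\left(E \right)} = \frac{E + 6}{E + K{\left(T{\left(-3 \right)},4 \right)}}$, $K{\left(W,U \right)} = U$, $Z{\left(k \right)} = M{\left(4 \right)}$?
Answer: $1$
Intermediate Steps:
$M{\left(a \right)} = - \frac{1}{2}$ ($M{\left(a \right)} = - \frac{5}{2} + \frac{1}{2} \cdot 4 = - \frac{5}{2} + 2 = - \frac{1}{2}$)
$Z{\left(k \right)} = - \frac{1}{2}$
$N{\left(d,q \right)} = - d$
$I{\left(E \right)} = \frac{6 + E}{4 + E}$ ($I{\left(E \right)} = \frac{E + 6}{E + 4} = \frac{6 + E}{4 + E}$)
$\left(I{\left(N{\left(-5 + 5,\left(-1\right) \left(-4\right) \right)} \right)} + Z{\left(-1 \right)}\right)^{2} = \left(\frac{6 - \left(-5 + 5\right)}{4 - \left(-5 + 5\right)} - \frac{1}{2}\right)^{2} = \left(\frac{6 - 0}{4 - 0} - \frac{1}{2}\right)^{2} = \left(\frac{6 + 0}{4 + 0} - \frac{1}{2}\right)^{2} = \left(\frac{1}{4} \cdot 6 - \frac{1}{2}\right)^{2} = \left(\frac{3}{2} - \frac{1}{2}\right)^{2} = 1^{2} = 1$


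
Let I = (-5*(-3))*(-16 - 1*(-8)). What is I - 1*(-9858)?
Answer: 9738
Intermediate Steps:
I = -120 (I = 15*(-16 + 8) = 15*(-8) = -120)
I - 1*(-9858) = -120 - 1*(-9858) = -120 + 9858 = 9738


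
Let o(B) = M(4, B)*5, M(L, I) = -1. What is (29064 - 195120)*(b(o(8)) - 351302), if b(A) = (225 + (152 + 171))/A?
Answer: 291770023248/5 ≈ 5.8354e+10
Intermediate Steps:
o(B) = -5 (o(B) = -1*5 = -5)
b(A) = 548/A (b(A) = (225 + 323)/A = 548/A)
(29064 - 195120)*(b(o(8)) - 351302) = (29064 - 195120)*(548/(-5) - 351302) = -166056*(548*(-⅕) - 351302) = -166056*(-548/5 - 351302) = -166056*(-1757058/5) = 291770023248/5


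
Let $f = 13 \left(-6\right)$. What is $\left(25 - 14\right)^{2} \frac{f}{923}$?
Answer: $- \frac{726}{71} \approx -10.225$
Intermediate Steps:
$f = -78$
$\left(25 - 14\right)^{2} \frac{f}{923} = \left(25 - 14\right)^{2} \left(- \frac{78}{923}\right) = 11^{2} \left(\left(-78\right) \frac{1}{923}\right) = 121 \left(- \frac{6}{71}\right) = - \frac{726}{71}$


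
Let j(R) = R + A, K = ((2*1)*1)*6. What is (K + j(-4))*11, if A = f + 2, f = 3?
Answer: 143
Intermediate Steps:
K = 12 (K = (2*1)*6 = 2*6 = 12)
A = 5 (A = 3 + 2 = 5)
j(R) = 5 + R (j(R) = R + 5 = 5 + R)
(K + j(-4))*11 = (12 + (5 - 4))*11 = (12 + 1)*11 = 13*11 = 143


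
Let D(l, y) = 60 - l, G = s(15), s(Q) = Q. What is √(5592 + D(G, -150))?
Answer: √5637 ≈ 75.080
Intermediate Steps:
G = 15
√(5592 + D(G, -150)) = √(5592 + (60 - 1*15)) = √(5592 + (60 - 15)) = √(5592 + 45) = √5637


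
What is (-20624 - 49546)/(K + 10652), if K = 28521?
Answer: -70170/39173 ≈ -1.7913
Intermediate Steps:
(-20624 - 49546)/(K + 10652) = (-20624 - 49546)/(28521 + 10652) = -70170/39173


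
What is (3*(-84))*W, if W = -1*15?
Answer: 3780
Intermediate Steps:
W = -15
(3*(-84))*W = (3*(-84))*(-15) = -252*(-15) = 3780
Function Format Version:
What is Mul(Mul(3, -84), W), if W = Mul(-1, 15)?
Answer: 3780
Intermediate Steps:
W = -15
Mul(Mul(3, -84), W) = Mul(Mul(3, -84), -15) = Mul(-252, -15) = 3780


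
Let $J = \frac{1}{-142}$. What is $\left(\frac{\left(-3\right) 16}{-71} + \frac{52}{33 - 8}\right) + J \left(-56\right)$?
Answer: $\frac{5592}{1775} \approx 3.1504$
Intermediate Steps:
$J = - \frac{1}{142} \approx -0.0070423$
$\left(\frac{\left(-3\right) 16}{-71} + \frac{52}{33 - 8}\right) + J \left(-56\right) = \left(\frac{\left(-3\right) 16}{-71} + \frac{52}{33 - 8}\right) - - \frac{28}{71} = \left(\left(-48\right) \left(- \frac{1}{71}\right) + \frac{52}{33 - 8}\right) + \frac{28}{71} = \left(\frac{48}{71} + \frac{52}{25}\right) + \frac{28}{71} = \frac{4892}{1775} + \frac{28}{71} = \frac{5592}{1775}$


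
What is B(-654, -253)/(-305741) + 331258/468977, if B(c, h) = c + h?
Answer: 101704514317/143385496957 ≈ 0.70931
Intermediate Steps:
B(-654, -253)/(-305741) + 331258/468977 = (-654 - 253)/(-305741) + 331258/468977 = -907*(-1/305741) + 331258*(1/468977) = 907/305741 + 331258/468977 = 101704514317/143385496957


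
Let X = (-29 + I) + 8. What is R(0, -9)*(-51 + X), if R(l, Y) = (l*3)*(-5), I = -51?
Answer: 0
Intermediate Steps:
R(l, Y) = -15*l (R(l, Y) = (3*l)*(-5) = -15*l)
X = -72 (X = (-29 - 51) + 8 = -80 + 8 = -72)
R(0, -9)*(-51 + X) = (-15*0)*(-51 - 72) = 0*(-123) = 0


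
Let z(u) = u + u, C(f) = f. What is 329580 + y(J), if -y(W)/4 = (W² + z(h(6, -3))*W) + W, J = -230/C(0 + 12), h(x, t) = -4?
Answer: 2948165/9 ≈ 3.2757e+5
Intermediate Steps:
z(u) = 2*u
J = -115/6 (J = -230/(0 + 12) = -230/12 = -230*1/12 = -115/6 ≈ -19.167)
y(W) = -4*W² + 28*W (y(W) = -4*((W² + (2*(-4))*W) + W) = -4*((W² - 8*W) + W) = -4*(W² - 7*W) = -4*W² + 28*W)
329580 + y(J) = 329580 + 4*(-115/6)*(7 - 1*(-115/6)) = 329580 + 4*(-115/6)*(7 + 115/6) = 329580 + 4*(-115/6)*(157/6) = 329580 - 18055/9 = 2948165/9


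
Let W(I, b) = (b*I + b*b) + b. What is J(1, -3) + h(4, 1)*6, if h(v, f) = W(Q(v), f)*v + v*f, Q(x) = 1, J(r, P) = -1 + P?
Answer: 92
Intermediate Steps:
W(I, b) = b + b**2 + I*b (W(I, b) = (I*b + b**2) + b = (b**2 + I*b) + b = b + b**2 + I*b)
h(v, f) = f*v + f*v*(2 + f) (h(v, f) = (f*(1 + 1 + f))*v + v*f = (f*(2 + f))*v + f*v = f*v*(2 + f) + f*v = f*v + f*v*(2 + f))
J(1, -3) + h(4, 1)*6 = (-1 - 3) + (1*4*(3 + 1))*6 = -4 + (1*4*4)*6 = -4 + 16*6 = -4 + 96 = 92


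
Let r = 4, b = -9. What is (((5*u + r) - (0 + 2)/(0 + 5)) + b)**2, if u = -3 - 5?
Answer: 51529/25 ≈ 2061.2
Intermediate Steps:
u = -8
(((5*u + r) - (0 + 2)/(0 + 5)) + b)**2 = (((5*(-8) + 4) - (0 + 2)/(0 + 5)) - 9)**2 = (((-40 + 4) - 2/5) - 9)**2 = ((-36 - 2/5) - 9)**2 = (-182/5 - 9)**2 = (-227/5)**2 = 51529/25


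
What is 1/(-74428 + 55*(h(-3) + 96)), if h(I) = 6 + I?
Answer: -1/68983 ≈ -1.4496e-5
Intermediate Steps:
1/(-74428 + 55*(h(-3) + 96)) = 1/(-74428 + 55*((6 - 3) + 96)) = 1/(-74428 + 55*(3 + 96)) = 1/(-74428 + 55*99) = 1/(-74428 + 5445) = 1/(-68983) = -1/68983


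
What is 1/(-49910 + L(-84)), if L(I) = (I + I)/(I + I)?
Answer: -1/49909 ≈ -2.0036e-5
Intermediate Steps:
L(I) = 1 (L(I) = (2*I)/((2*I)) = (2*I)*(1/(2*I)) = 1)
1/(-49910 + L(-84)) = 1/(-49910 + 1) = 1/(-49909) = -1/49909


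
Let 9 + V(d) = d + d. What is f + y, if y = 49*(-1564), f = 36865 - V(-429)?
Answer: -38904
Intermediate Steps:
V(d) = -9 + 2*d (V(d) = -9 + (d + d) = -9 + 2*d)
f = 37732 (f = 36865 - (-9 + 2*(-429)) = 36865 - (-9 - 858) = 36865 - 1*(-867) = 36865 + 867 = 37732)
y = -76636
f + y = 37732 - 76636 = -38904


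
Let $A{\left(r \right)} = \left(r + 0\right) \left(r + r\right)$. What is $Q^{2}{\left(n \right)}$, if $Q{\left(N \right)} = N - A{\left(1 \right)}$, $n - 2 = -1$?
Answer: $1$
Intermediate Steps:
$A{\left(r \right)} = 2 r^{2}$ ($A{\left(r \right)} = r 2 r = 2 r^{2}$)
$n = 1$ ($n = 2 - 1 = 1$)
$Q{\left(N \right)} = -2 + N$ ($Q{\left(N \right)} = N - 2 \cdot 1^{2} = N - 2 \cdot 1 = N - 2 = -2 + N$)
$Q^{2}{\left(n \right)} = \left(-2 + 1\right)^{2} = \left(-1\right)^{2} = 1$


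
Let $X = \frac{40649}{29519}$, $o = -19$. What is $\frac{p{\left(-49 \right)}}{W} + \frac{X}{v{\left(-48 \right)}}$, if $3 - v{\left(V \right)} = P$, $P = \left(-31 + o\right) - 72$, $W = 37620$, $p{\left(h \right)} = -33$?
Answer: $\frac{1218571}{120184500} \approx 0.010139$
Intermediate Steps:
$X = \frac{5807}{4217}$ ($X = 40649 \cdot \frac{1}{29519} = \frac{5807}{4217} \approx 1.377$)
$P = -122$ ($P = \left(-31 - 19\right) - 72 = -50 - 72 = -122$)
$v{\left(V \right)} = 125$ ($v{\left(V \right)} = 3 - -122 = 3 + 122 = 125$)
$\frac{p{\left(-49 \right)}}{W} + \frac{X}{v{\left(-48 \right)}} = - \frac{33}{37620} + \frac{5807}{4217 \cdot 125} = \left(-33\right) \frac{1}{37620} + \frac{5807}{4217} \cdot \frac{1}{125} = - \frac{1}{1140} + \frac{5807}{527125} = \frac{1218571}{120184500}$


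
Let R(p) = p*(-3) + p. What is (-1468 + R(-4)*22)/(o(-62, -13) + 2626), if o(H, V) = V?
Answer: -1292/2613 ≈ -0.49445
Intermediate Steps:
R(p) = -2*p (R(p) = -3*p + p = -2*p)
(-1468 + R(-4)*22)/(o(-62, -13) + 2626) = (-1468 - 2*(-4)*22)/(-13 + 2626) = (-1468 + 8*22)/2613 = (-1468 + 176)*(1/2613) = -1292*1/2613 = -1292/2613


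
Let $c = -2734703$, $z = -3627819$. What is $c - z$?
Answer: $893116$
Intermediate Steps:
$c - z = -2734703 - -3627819 = -2734703 + 3627819 = 893116$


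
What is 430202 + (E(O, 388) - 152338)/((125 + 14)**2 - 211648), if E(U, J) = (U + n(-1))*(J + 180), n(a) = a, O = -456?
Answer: 82739871968/192327 ≈ 4.3020e+5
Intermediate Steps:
E(U, J) = (-1 + U)*(180 + J) (E(U, J) = (U - 1)*(J + 180) = (-1 + U)*(180 + J))
430202 + (E(O, 388) - 152338)/((125 + 14)**2 - 211648) = 430202 + ((-180 - 1*388 + 180*(-456) + 388*(-456)) - 152338)/((125 + 14)**2 - 211648) = 430202 + ((-180 - 388 - 82080 - 176928) - 152338)/(139**2 - 211648) = 430202 + (-259576 - 152338)/(19321 - 211648) = 430202 - 411914/(-192327) = 430202 - 411914*(-1/192327) = 430202 + 411914/192327 = 82739871968/192327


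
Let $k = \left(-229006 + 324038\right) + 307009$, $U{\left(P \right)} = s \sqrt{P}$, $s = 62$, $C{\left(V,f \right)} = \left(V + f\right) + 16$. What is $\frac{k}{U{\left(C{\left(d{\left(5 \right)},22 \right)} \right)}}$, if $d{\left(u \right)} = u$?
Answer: $\frac{402041 \sqrt{43}}{2666} \approx 988.88$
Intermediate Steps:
$C{\left(V,f \right)} = 16 + V + f$
$U{\left(P \right)} = 62 \sqrt{P}$
$k = 402041$ ($k = 95032 + 307009 = 402041$)
$\frac{k}{U{\left(C{\left(d{\left(5 \right)},22 \right)} \right)}} = \frac{402041}{62 \sqrt{16 + 5 + 22}} = \frac{402041}{62 \sqrt{43}} = 402041 \frac{\sqrt{43}}{2666} = \frac{402041 \sqrt{43}}{2666}$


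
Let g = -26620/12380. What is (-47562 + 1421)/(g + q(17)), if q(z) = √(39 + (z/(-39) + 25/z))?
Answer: -2291271485217/817790680 - 17679431701*√17598009/8995697480 ≈ -11046.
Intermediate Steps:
q(z) = √(39 + 25/z - z/39) (q(z) = √(39 + (z*(-1/39) + 25/z)) = √(39 + (-z/39 + 25/z)) = √(39 + (25/z - z/39)) = √(39 + 25/z - z/39))
g = -1331/619 (g = -26620*1/12380 = -1331/619 ≈ -2.1502)
(-47562 + 1421)/(g + q(17)) = (-47562 + 1421)/(-1331/619 + √(59319 - 39*17 + 38025/17)/39) = -46141/(-1331/619 + √(59319 - 663 + 38025*(1/17))/39) = -46141/(-1331/619 + √(59319 - 663 + 38025/17)/39) = -46141/(-1331/619 + √(1035177/17)/39) = -46141/(-1331/619 + (√17598009/17)/39) = -46141/(-1331/619 + √17598009/663)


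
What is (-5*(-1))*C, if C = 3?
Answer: 15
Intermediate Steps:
(-5*(-1))*C = -5*(-1)*3 = 5*3 = 15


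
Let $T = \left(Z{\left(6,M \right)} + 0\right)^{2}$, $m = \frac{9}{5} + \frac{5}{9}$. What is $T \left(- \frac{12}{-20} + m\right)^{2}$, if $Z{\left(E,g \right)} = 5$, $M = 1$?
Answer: $\frac{17689}{81} \approx 218.38$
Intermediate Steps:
$m = \frac{106}{45}$ ($m = 9 \cdot \frac{1}{5} + 5 \cdot \frac{1}{9} = \frac{9}{5} + \frac{5}{9} = \frac{106}{45} \approx 2.3556$)
$T = 25$ ($T = \left(5 + 0\right)^{2} = 5^{2} = 25$)
$T \left(- \frac{12}{-20} + m\right)^{2} = 25 \left(- \frac{12}{-20} + \frac{106}{45}\right)^{2} = 25 \left(\left(-12\right) \left(- \frac{1}{20}\right) + \frac{106}{45}\right)^{2} = 25 \left(\frac{3}{5} + \frac{106}{45}\right)^{2} = 25 \left(\frac{133}{45}\right)^{2} = 25 \cdot \frac{17689}{2025} = \frac{17689}{81}$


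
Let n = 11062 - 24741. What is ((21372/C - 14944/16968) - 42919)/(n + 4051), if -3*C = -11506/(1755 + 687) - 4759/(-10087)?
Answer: 34986839205529/12117947015622 ≈ 2.8872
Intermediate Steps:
n = -13679
C = 4747252/3358971 (C = -(-11506/(1755 + 687) - 4759/(-10087))/3 = -(-11506/2442 - 4759*(-1/10087))/3 = -(-11506*1/2442 + 4759/10087)/3 = -(-523/111 + 4759/10087)/3 = -⅓*(-4747252/1119657) = 4747252/3358971 ≈ 1.4133)
((21372/C - 14944/16968) - 42919)/(n + 4051) = ((21372/(4747252/3358971) - 14944/16968) - 42919)/(-13679 + 4051) = ((21372*(3358971/4747252) - 14944*1/16968) - 42919)/(-9628) = ((17946982053/1186813 - 1868/2121) - 42919)*(-1/9628) = (38063331967729/2517230373 - 42919)*(-1/9628) = -69973678411058/2517230373*(-1/9628) = 34986839205529/12117947015622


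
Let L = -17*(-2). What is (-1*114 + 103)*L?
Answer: -374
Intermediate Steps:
L = 34
(-1*114 + 103)*L = (-1*114 + 103)*34 = (-114 + 103)*34 = -11*34 = -374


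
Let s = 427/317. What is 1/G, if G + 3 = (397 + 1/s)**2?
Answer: 182329/28843719909 ≈ 6.3213e-6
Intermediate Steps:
s = 427/317 (s = 427*(1/317) = 427/317 ≈ 1.3470)
G = 28843719909/182329 (G = -3 + (397 + 1/(427/317))**2 = -3 + (397 + 317/427)**2 = -3 + (169836/427)**2 = -3 + 28844266896/182329 = 28843719909/182329 ≈ 1.5820e+5)
1/G = 1/(28843719909/182329) = 182329/28843719909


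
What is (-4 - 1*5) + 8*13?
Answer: 95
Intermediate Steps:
(-4 - 1*5) + 8*13 = (-4 - 5) + 104 = -9 + 104 = 95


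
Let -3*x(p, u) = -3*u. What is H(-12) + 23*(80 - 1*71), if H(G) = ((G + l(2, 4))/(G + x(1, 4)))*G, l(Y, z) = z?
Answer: 195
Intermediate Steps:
x(p, u) = u (x(p, u) = -(-1)*u = u)
H(G) = G (H(G) = ((G + 4)/(G + 4))*G = ((4 + G)/(4 + G))*G = 1*G = G)
H(-12) + 23*(80 - 1*71) = -12 + 23*(80 - 1*71) = -12 + 23*(80 - 71) = -12 + 23*9 = -12 + 207 = 195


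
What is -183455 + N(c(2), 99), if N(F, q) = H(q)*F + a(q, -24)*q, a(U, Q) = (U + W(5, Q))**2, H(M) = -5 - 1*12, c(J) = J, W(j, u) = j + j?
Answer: 992730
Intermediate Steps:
W(j, u) = 2*j
H(M) = -17 (H(M) = -5 - 12 = -17)
a(U, Q) = (10 + U)**2 (a(U, Q) = (U + 2*5)**2 = (U + 10)**2 = (10 + U)**2)
N(F, q) = -17*F + q*(10 + q)**2 (N(F, q) = -17*F + (10 + q)**2*q = -17*F + q*(10 + q)**2)
-183455 + N(c(2), 99) = -183455 + (-17*2 + 99*(10 + 99)**2) = -183455 + (-34 + 99*109**2) = -183455 + (-34 + 99*11881) = -183455 + (-34 + 1176219) = -183455 + 1176185 = 992730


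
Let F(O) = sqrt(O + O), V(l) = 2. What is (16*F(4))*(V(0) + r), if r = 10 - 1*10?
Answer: 64*sqrt(2) ≈ 90.510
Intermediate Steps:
r = 0 (r = 10 - 10 = 0)
F(O) = sqrt(2)*sqrt(O) (F(O) = sqrt(2*O) = sqrt(2)*sqrt(O))
(16*F(4))*(V(0) + r) = (16*(sqrt(2)*sqrt(4)))*(2 + 0) = (16*(sqrt(2)*2))*2 = (16*(2*sqrt(2)))*2 = (32*sqrt(2))*2 = 64*sqrt(2)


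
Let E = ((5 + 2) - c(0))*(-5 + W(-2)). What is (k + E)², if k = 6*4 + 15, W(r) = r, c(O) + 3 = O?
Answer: 961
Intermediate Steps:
c(O) = -3 + O
E = -70 (E = ((5 + 2) - (-3 + 0))*(-5 - 2) = (7 - 1*(-3))*(-7) = (7 + 3)*(-7) = 10*(-7) = -70)
k = 39 (k = 24 + 15 = 39)
(k + E)² = (39 - 70)² = (-31)² = 961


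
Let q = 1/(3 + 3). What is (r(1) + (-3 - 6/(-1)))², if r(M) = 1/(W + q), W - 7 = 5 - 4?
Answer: 23409/2401 ≈ 9.7497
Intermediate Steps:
W = 8 (W = 7 + (5 - 4) = 7 + 1 = 8)
q = ⅙ (q = 1/6 = ⅙ ≈ 0.16667)
r(M) = 6/49 (r(M) = 1/(8 + ⅙) = 1/(49/6) = 6/49)
(r(1) + (-3 - 6/(-1)))² = (6/49 + (-3 - 6/(-1)))² = (6/49 + (-3 - 6*(-1)))² = (6/49 + (-3 - 1*(-6)))² = (6/49 + (-3 + 6))² = (6/49 + 3)² = (153/49)² = 23409/2401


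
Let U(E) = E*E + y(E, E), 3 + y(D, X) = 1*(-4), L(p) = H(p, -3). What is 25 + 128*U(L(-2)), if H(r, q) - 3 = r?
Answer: -743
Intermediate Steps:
H(r, q) = 3 + r
L(p) = 3 + p
y(D, X) = -7 (y(D, X) = -3 + 1*(-4) = -3 - 4 = -7)
U(E) = -7 + E² (U(E) = E*E - 7 = E² - 7 = -7 + E²)
25 + 128*U(L(-2)) = 25 + 128*(-7 + (3 - 2)²) = 25 + 128*(-7 + 1²) = 25 + 128*(-7 + 1) = 25 + 128*(-6) = 25 - 768 = -743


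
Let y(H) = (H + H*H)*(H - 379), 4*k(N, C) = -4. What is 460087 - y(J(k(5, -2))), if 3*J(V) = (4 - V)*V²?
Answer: 12467629/27 ≈ 4.6176e+5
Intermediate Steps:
k(N, C) = -1 (k(N, C) = (¼)*(-4) = -1)
J(V) = V²*(4 - V)/3 (J(V) = ((4 - V)*V²)/3 = (V²*(4 - V))/3 = V²*(4 - V)/3)
y(H) = (-379 + H)*(H + H²) (y(H) = (H + H²)*(-379 + H) = (-379 + H)*(H + H²))
460087 - y(J(k(5, -2))) = 460087 - (⅓)*(-1)²*(4 - 1*(-1))*(-379 + ((⅓)*(-1)²*(4 - 1*(-1)))² - 126*(-1)²*(4 - 1*(-1))) = 460087 - (⅓)*1*(4 + 1)*(-379 + ((⅓)*1*(4 + 1))² - 126*(4 + 1)) = 460087 - (⅓)*1*5*(-379 + ((⅓)*1*5)² - 126*5) = 460087 - 5*(-379 + (5/3)² - 378*5/3)/3 = 460087 - 5*(-379 + 25/9 - 630)/3 = 460087 - 5*(-9056)/(3*9) = 460087 - 1*(-45280/27) = 460087 + 45280/27 = 12467629/27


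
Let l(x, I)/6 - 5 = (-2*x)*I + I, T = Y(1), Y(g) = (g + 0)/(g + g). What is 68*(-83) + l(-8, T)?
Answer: -5563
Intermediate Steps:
Y(g) = ½ (Y(g) = g/((2*g)) = g*(1/(2*g)) = ½)
T = ½ ≈ 0.50000
l(x, I) = 30 + 6*I - 12*I*x (l(x, I) = 30 + 6*((-2*x)*I + I) = 30 + 6*(-2*I*x + I) = 30 + 6*(I - 2*I*x) = 30 + (6*I - 12*I*x) = 30 + 6*I - 12*I*x)
68*(-83) + l(-8, T) = 68*(-83) + (30 + 6*(½) - 12*½*(-8)) = -5644 + (30 + 3 + 48) = -5644 + 81 = -5563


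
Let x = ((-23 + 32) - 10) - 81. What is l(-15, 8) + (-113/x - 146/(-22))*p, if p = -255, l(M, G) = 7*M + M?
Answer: -1951635/902 ≈ -2163.7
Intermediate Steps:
l(M, G) = 8*M
x = -82 (x = (9 - 10) - 81 = -1 - 81 = -82)
l(-15, 8) + (-113/x - 146/(-22))*p = 8*(-15) + (-113/(-82) - 146/(-22))*(-255) = -120 + (-113*(-1/82) - 146*(-1/22))*(-255) = -120 + (113/82 + 73/11)*(-255) = -120 + (7229/902)*(-255) = -120 - 1843395/902 = -1951635/902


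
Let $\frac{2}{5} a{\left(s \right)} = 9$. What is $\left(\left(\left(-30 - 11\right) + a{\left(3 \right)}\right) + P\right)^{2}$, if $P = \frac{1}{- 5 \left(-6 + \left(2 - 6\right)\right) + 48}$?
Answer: $\frac{820836}{2401} \approx 341.87$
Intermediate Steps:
$a{\left(s \right)} = \frac{45}{2}$ ($a{\left(s \right)} = \frac{5}{2} \cdot 9 = \frac{45}{2}$)
$P = \frac{1}{98}$ ($P = \frac{1}{- 5 \left(-6 + \left(2 - 6\right)\right) + 48} = \frac{1}{- 5 \left(-6 - 4\right) + 48} = \frac{1}{\left(-5\right) \left(-10\right) + 48} = \frac{1}{50 + 48} = \frac{1}{98} \approx 0.010204$)
$\left(\left(\left(-30 - 11\right) + a{\left(3 \right)}\right) + P\right)^{2} = \left(\left(\left(-30 - 11\right) + \frac{45}{2}\right) + \frac{1}{98}\right)^{2} = \left(\left(-41 + \frac{45}{2}\right) + \frac{1}{98}\right)^{2} = \left(- \frac{37}{2} + \frac{1}{98}\right)^{2} = \left(- \frac{906}{49}\right)^{2} = \frac{820836}{2401}$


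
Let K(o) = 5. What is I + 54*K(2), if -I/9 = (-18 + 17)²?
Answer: 261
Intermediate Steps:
I = -9 (I = -9*(-18 + 17)² = -9*(-1)² = -9*1 = -9)
I + 54*K(2) = -9 + 54*5 = -9 + 270 = 261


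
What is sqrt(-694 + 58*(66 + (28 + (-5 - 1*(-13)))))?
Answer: sqrt(5222) ≈ 72.263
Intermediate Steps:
sqrt(-694 + 58*(66 + (28 + (-5 - 1*(-13))))) = sqrt(-694 + 58*(66 + (28 + (-5 + 13)))) = sqrt(-694 + 58*(66 + (28 + 8))) = sqrt(-694 + 58*(66 + 36)) = sqrt(-694 + 58*102) = sqrt(-694 + 5916) = sqrt(5222)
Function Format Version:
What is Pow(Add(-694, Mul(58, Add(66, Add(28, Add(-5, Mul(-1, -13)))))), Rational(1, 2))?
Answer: Pow(5222, Rational(1, 2)) ≈ 72.263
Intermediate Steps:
Pow(Add(-694, Mul(58, Add(66, Add(28, Add(-5, Mul(-1, -13)))))), Rational(1, 2)) = Pow(Add(-694, Mul(58, Add(66, Add(28, Add(-5, 13))))), Rational(1, 2)) = Pow(Add(-694, Mul(58, Add(66, Add(28, 8)))), Rational(1, 2)) = Pow(Add(-694, Mul(58, Add(66, 36))), Rational(1, 2)) = Pow(Add(-694, Mul(58, 102)), Rational(1, 2)) = Pow(Add(-694, 5916), Rational(1, 2)) = Pow(5222, Rational(1, 2))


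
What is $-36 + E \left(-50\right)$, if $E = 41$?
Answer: $-2086$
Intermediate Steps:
$-36 + E \left(-50\right) = -36 + 41 \left(-50\right) = -36 - 2050 = -2086$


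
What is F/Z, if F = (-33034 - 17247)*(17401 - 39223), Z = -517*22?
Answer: -49874181/517 ≈ -96468.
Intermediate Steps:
Z = -11374
F = 1097231982 (F = -50281*(-21822) = 1097231982)
F/Z = 1097231982/(-11374) = 1097231982*(-1/11374) = -49874181/517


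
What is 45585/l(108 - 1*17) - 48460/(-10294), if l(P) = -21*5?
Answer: -15472123/36029 ≈ -429.44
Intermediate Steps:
l(P) = -105
45585/l(108 - 1*17) - 48460/(-10294) = 45585/(-105) - 48460/(-10294) = 45585*(-1/105) - 48460*(-1/10294) = -3039/7 + 24230/5147 = -15472123/36029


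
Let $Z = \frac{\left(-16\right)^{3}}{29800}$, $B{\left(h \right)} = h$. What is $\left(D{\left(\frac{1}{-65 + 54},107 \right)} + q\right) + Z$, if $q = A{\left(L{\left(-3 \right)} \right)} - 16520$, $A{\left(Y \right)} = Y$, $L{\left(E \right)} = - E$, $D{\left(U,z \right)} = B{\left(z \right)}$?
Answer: $- \frac{61127762}{3725} \approx -16410.0$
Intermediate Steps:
$D{\left(U,z \right)} = z$
$q = -16517$ ($q = \left(-1\right) \left(-3\right) - 16520 = 3 - 16520 = -16517$)
$Z = - \frac{512}{3725}$ ($Z = \left(-4096\right) \frac{1}{29800} = - \frac{512}{3725} \approx -0.13745$)
$\left(D{\left(\frac{1}{-65 + 54},107 \right)} + q\right) + Z = \left(107 - 16517\right) - \frac{512}{3725} = -16410 - \frac{512}{3725} = - \frac{61127762}{3725}$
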